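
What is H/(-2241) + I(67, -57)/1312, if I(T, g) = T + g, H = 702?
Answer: -16641/54448 ≈ -0.30563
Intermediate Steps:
H/(-2241) + I(67, -57)/1312 = 702/(-2241) + (67 - 57)/1312 = 702*(-1/2241) + 10*(1/1312) = -26/83 + 5/656 = -16641/54448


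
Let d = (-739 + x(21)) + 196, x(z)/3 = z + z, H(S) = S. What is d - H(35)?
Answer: -452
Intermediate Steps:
x(z) = 6*z (x(z) = 3*(z + z) = 3*(2*z) = 6*z)
d = -417 (d = (-739 + 6*21) + 196 = (-739 + 126) + 196 = -613 + 196 = -417)
d - H(35) = -417 - 1*35 = -417 - 35 = -452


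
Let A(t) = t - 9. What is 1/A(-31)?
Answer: -1/40 ≈ -0.025000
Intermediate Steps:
A(t) = -9 + t
1/A(-31) = 1/(-9 - 31) = 1/(-40) = -1/40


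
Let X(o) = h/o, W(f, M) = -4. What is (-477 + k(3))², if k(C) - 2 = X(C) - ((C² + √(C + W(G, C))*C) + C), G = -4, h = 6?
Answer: 235216 + 2910*I ≈ 2.3522e+5 + 2910.0*I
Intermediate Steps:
X(o) = 6/o
k(C) = 2 - C - C² + 6/C - C*√(-4 + C) (k(C) = 2 + (6/C - ((C² + √(C - 4)*C) + C)) = 2 + (6/C - ((C² + √(-4 + C)*C) + C)) = 2 + (6/C - ((C² + C*√(-4 + C)) + C)) = 2 + (6/C - (C + C² + C*√(-4 + C))) = 2 + (6/C + (-C - C² - C*√(-4 + C))) = 2 + (-C - C² + 6/C - C*√(-4 + C)) = 2 - C - C² + 6/C - C*√(-4 + C))
(-477 + k(3))² = (-477 + (2 - 1*3 - 1*3² + 6/3 - 1*3*√(-4 + 3)))² = (-477 + (2 - 3 - 1*9 + 6*(⅓) - 1*3*√(-1)))² = (-477 + (2 - 3 - 9 + 2 - 1*3*I))² = (-477 + (2 - 3 - 9 + 2 - 3*I))² = (-477 + (-8 - 3*I))² = (-485 - 3*I)²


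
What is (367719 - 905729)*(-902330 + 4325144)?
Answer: -1841508160140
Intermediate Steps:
(367719 - 905729)*(-902330 + 4325144) = -538010*3422814 = -1841508160140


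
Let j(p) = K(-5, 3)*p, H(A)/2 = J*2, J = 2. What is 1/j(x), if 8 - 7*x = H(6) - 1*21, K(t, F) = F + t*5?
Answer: -1/66 ≈ -0.015152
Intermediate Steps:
K(t, F) = F + 5*t
H(A) = 8 (H(A) = 2*(2*2) = 2*4 = 8)
x = 3 (x = 8/7 - (8 - 1*21)/7 = 8/7 - (8 - 21)/7 = 8/7 - 1/7*(-13) = 8/7 + 13/7 = 3)
j(p) = -22*p (j(p) = (3 + 5*(-5))*p = (3 - 25)*p = -22*p)
1/j(x) = 1/(-22*3) = 1/(-66) = -1/66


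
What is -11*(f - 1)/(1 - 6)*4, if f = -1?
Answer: -88/5 ≈ -17.600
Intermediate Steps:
-11*(f - 1)/(1 - 6)*4 = -11*(-1 - 1)/(1 - 6)*4 = -(-22)/(-5)*4 = -(-22)*(-1)/5*4 = -11*⅖*4 = -22/5*4 = -88/5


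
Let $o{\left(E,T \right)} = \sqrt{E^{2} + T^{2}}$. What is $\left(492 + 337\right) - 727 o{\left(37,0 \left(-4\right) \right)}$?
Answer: $-26070$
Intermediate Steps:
$\left(492 + 337\right) - 727 o{\left(37,0 \left(-4\right) \right)} = \left(492 + 337\right) - 727 \sqrt{37^{2} + \left(0 \left(-4\right)\right)^{2}} = 829 - 727 \sqrt{1369 + 0^{2}} = 829 - 727 \sqrt{1369 + 0} = 829 - 727 \sqrt{1369} = 829 - 26899 = -26070$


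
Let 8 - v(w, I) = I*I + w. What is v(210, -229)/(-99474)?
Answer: 52643/99474 ≈ 0.52921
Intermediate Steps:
v(w, I) = 8 - w - I**2 (v(w, I) = 8 - (I*I + w) = 8 - (I**2 + w) = 8 - (w + I**2) = 8 + (-w - I**2) = 8 - w - I**2)
v(210, -229)/(-99474) = (8 - 1*210 - 1*(-229)**2)/(-99474) = (8 - 210 - 1*52441)*(-1/99474) = (8 - 210 - 52441)*(-1/99474) = -52643*(-1/99474) = 52643/99474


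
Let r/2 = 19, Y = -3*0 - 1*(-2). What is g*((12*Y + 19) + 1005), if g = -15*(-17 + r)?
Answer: -330120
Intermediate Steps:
Y = 2 (Y = 0 + 2 = 2)
r = 38 (r = 2*19 = 38)
g = -315 (g = -15*(-17 + 38) = -15*21 = -315)
g*((12*Y + 19) + 1005) = -315*((12*2 + 19) + 1005) = -315*((24 + 19) + 1005) = -315*(43 + 1005) = -315*1048 = -330120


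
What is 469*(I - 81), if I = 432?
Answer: 164619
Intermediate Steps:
469*(I - 81) = 469*(432 - 81) = 469*351 = 164619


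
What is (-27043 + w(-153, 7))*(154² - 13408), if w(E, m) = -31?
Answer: -279078792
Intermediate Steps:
(-27043 + w(-153, 7))*(154² - 13408) = (-27043 - 31)*(154² - 13408) = -27074*(23716 - 13408) = -27074*10308 = -279078792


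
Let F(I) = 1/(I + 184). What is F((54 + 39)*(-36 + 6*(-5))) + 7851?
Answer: 46744853/5954 ≈ 7851.0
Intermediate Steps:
F(I) = 1/(184 + I)
F((54 + 39)*(-36 + 6*(-5))) + 7851 = 1/(184 + (54 + 39)*(-36 + 6*(-5))) + 7851 = 1/(184 + 93*(-36 - 30)) + 7851 = 1/(184 + 93*(-66)) + 7851 = 1/(184 - 6138) + 7851 = 1/(-5954) + 7851 = -1/5954 + 7851 = 46744853/5954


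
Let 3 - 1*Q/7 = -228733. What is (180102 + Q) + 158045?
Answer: 1939299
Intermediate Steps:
Q = 1601152 (Q = 21 - 7*(-228733) = 21 + 1601131 = 1601152)
(180102 + Q) + 158045 = (180102 + 1601152) + 158045 = 1781254 + 158045 = 1939299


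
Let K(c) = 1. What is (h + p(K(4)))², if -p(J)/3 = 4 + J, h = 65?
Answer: 2500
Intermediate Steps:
p(J) = -12 - 3*J (p(J) = -3*(4 + J) = -12 - 3*J)
(h + p(K(4)))² = (65 + (-12 - 3*1))² = (65 + (-12 - 3))² = (65 - 15)² = 50² = 2500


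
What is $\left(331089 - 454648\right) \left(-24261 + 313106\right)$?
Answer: $-35689399355$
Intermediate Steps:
$\left(331089 - 454648\right) \left(-24261 + 313106\right) = \left(-123559\right) 288845 = -35689399355$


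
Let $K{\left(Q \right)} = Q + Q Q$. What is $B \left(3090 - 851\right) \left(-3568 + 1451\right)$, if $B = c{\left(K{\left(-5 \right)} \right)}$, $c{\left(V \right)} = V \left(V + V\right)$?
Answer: $-3791970400$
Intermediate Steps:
$K{\left(Q \right)} = Q + Q^{2}$
$c{\left(V \right)} = 2 V^{2}$ ($c{\left(V \right)} = V 2 V = 2 V^{2}$)
$B = 800$ ($B = 2 \left(- 5 \left(1 - 5\right)\right)^{2} = 2 \left(\left(-5\right) \left(-4\right)\right)^{2} = 2 \cdot 20^{2} = 2 \cdot 400 = 800$)
$B \left(3090 - 851\right) \left(-3568 + 1451\right) = 800 \left(3090 - 851\right) \left(-3568 + 1451\right) = 800 \cdot 2239 \left(-2117\right) = 800 \left(-4739963\right) = -3791970400$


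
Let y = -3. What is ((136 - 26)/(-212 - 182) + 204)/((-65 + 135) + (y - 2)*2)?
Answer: 40133/11820 ≈ 3.3953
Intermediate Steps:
((136 - 26)/(-212 - 182) + 204)/((-65 + 135) + (y - 2)*2) = ((136 - 26)/(-212 - 182) + 204)/((-65 + 135) + (-3 - 2)*2) = (110/(-394) + 204)/(70 - 5*2) = (110*(-1/394) + 204)/(70 - 10) = (-55/197 + 204)/60 = (40133/197)*(1/60) = 40133/11820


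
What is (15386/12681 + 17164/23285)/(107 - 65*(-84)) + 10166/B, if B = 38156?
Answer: 8366461082069317/31360560099216210 ≈ 0.26678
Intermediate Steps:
(15386/12681 + 17164/23285)/(107 - 65*(-84)) + 10166/B = (15386/12681 + 17164/23285)/(107 - 65*(-84)) + 10166/38156 = (15386*(1/12681) + 17164*(1/23285))/(107 + 5460) + 10166*(1/38156) = (15386/12681 + 17164/23285)/5567 + 5083/19078 = (575919694/295277085)*(1/5567) + 5083/19078 = 575919694/1643807532195 + 5083/19078 = 8366461082069317/31360560099216210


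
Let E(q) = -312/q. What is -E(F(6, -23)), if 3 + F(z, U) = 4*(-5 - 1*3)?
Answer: -312/35 ≈ -8.9143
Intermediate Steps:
F(z, U) = -35 (F(z, U) = -3 + 4*(-5 - 1*3) = -3 + 4*(-5 - 3) = -3 + 4*(-8) = -3 - 32 = -35)
-E(F(6, -23)) = -(-312)/(-35) = -(-312)*(-1)/35 = -1*312/35 = -312/35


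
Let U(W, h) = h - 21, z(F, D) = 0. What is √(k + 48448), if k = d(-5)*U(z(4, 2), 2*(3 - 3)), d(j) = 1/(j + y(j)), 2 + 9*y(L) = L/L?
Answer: √102524662/46 ≈ 220.12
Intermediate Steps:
U(W, h) = -21 + h
y(L) = -⅑ (y(L) = -2/9 + (L/L)/9 = -2/9 + (⅑)*1 = -2/9 + ⅑ = -⅑)
d(j) = 1/(-⅑ + j) (d(j) = 1/(j - ⅑) = 1/(-⅑ + j))
k = 189/46 (k = (9/(-1 + 9*(-5)))*(-21 + 2*(3 - 3)) = (9/(-1 - 45))*(-21 + 2*0) = (9/(-46))*(-21 + 0) = (9*(-1/46))*(-21) = -9/46*(-21) = 189/46 ≈ 4.1087)
√(k + 48448) = √(189/46 + 48448) = √(2228797/46) = √102524662/46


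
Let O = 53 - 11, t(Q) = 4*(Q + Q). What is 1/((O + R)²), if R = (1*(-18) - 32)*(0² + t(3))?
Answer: 1/1340964 ≈ 7.4573e-7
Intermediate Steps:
t(Q) = 8*Q (t(Q) = 4*(2*Q) = 8*Q)
O = 42
R = -1200 (R = (1*(-18) - 32)*(0² + 8*3) = (-18 - 32)*(0 + 24) = -50*24 = -1200)
1/((O + R)²) = 1/((42 - 1200)²) = 1/((-1158)²) = 1/1340964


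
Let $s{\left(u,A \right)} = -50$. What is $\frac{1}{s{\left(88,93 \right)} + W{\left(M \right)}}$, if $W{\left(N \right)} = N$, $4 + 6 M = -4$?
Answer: $- \frac{3}{154} \approx -0.019481$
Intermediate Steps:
$M = - \frac{4}{3}$ ($M = - \frac{2}{3} + \frac{1}{6} \left(-4\right) = - \frac{2}{3} - \frac{2}{3} = - \frac{4}{3} \approx -1.3333$)
$\frac{1}{s{\left(88,93 \right)} + W{\left(M \right)}} = \frac{1}{-50 - \frac{4}{3}} = \frac{1}{- \frac{154}{3}} = - \frac{3}{154}$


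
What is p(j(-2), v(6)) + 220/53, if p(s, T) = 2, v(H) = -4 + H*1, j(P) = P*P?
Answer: 326/53 ≈ 6.1509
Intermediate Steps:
j(P) = P²
v(H) = -4 + H
p(j(-2), v(6)) + 220/53 = 2 + 220/53 = 326/53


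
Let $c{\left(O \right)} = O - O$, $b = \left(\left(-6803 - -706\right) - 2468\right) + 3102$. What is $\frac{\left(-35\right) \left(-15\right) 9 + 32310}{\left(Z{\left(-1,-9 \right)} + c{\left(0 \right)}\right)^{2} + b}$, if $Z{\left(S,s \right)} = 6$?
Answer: $- \frac{4115}{603} \approx -6.8242$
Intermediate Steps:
$b = -5463$ ($b = \left(\left(-6803 + 706\right) - 2468\right) + 3102 = \left(-6097 - 2468\right) + 3102 = -8565 + 3102 = -5463$)
$c{\left(O \right)} = 0$
$\frac{\left(-35\right) \left(-15\right) 9 + 32310}{\left(Z{\left(-1,-9 \right)} + c{\left(0 \right)}\right)^{2} + b} = \frac{\left(-35\right) \left(-15\right) 9 + 32310}{\left(6 + 0\right)^{2} - 5463} = \frac{525 \cdot 9 + 32310}{6^{2} - 5463} = \frac{4725 + 32310}{36 - 5463} = \frac{37035}{-5427} = 37035 \left(- \frac{1}{5427}\right) = - \frac{4115}{603}$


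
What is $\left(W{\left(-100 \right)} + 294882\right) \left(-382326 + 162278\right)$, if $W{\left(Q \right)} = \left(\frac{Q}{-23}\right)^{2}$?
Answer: $- \frac{34328055283744}{529} \approx -6.4892 \cdot 10^{10}$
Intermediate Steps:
$W{\left(Q \right)} = \frac{Q^{2}}{529}$ ($W{\left(Q \right)} = \left(Q \left(- \frac{1}{23}\right)\right)^{2} = \left(- \frac{Q}{23}\right)^{2} = \frac{Q^{2}}{529}$)
$\left(W{\left(-100 \right)} + 294882\right) \left(-382326 + 162278\right) = \left(\frac{\left(-100\right)^{2}}{529} + 294882\right) \left(-382326 + 162278\right) = \left(\frac{1}{529} \cdot 10000 + 294882\right) \left(-220048\right) = \left(\frac{10000}{529} + 294882\right) \left(-220048\right) = \frac{156002578}{529} \left(-220048\right) = - \frac{34328055283744}{529}$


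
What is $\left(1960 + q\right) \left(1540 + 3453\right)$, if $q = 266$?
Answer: $11114418$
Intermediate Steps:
$\left(1960 + q\right) \left(1540 + 3453\right) = \left(1960 + 266\right) \left(1540 + 3453\right) = 2226 \cdot 4993 = 11114418$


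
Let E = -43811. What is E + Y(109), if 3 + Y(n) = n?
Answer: -43705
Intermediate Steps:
Y(n) = -3 + n
E + Y(109) = -43811 + (-3 + 109) = -43811 + 106 = -43705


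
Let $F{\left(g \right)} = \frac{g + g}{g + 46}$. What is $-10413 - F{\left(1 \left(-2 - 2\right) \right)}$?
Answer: $- \frac{218669}{21} \approx -10413.0$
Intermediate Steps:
$F{\left(g \right)} = \frac{2 g}{46 + g}$
$-10413 - F{\left(1 \left(-2 - 2\right) \right)} = -10413 - \frac{2 \cdot 1 \left(-2 - 2\right)}{46 + 1 \left(-2 - 2\right)} = -10413 - \frac{2 \cdot 1 \left(-4\right)}{46 + 1 \left(-4\right)} = -10413 - 2 \left(-4\right) \frac{1}{46 - 4} = -10413 - 2 \left(-4\right) \frac{1}{42} = -10413 - - \frac{4}{21} = -10413 + \frac{4}{21} = - \frac{218669}{21}$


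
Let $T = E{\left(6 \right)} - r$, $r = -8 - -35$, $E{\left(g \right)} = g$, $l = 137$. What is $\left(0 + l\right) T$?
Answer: $-2877$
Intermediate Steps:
$r = 27$ ($r = -8 + 35 = 27$)
$T = -21$ ($T = 6 - 27 = -21$)
$\left(0 + l\right) T = \left(0 + 137\right) \left(-21\right) = 137 \left(-21\right) = -2877$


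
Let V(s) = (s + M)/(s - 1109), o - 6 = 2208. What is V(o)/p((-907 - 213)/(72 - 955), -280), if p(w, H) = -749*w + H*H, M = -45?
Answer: 1915227/75569093600 ≈ 2.5344e-5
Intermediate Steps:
o = 2214 (o = 6 + 2208 = 2214)
V(s) = (-45 + s)/(-1109 + s) (V(s) = (s - 45)/(s - 1109) = (-45 + s)/(-1109 + s))
p(w, H) = H**2 - 749*w (p(w, H) = -749*w + H**2 = H**2 - 749*w)
V(o)/p((-907 - 213)/(72 - 955), -280) = ((-45 + 2214)/(-1109 + 2214))/((-280)**2 - 749*(-907 - 213)/(72 - 955)) = (2169/1105)/(78400 - (-838880)/(-883)) = ((1/1105)*2169)/(78400 - (-838880)*(-1)/883) = 2169/(1105*(78400 - 749*1120/883)) = 2169/(1105*(78400 - 838880/883)) = 2169/(1105*(68388320/883)) = (2169/1105)*(883/68388320) = 1915227/75569093600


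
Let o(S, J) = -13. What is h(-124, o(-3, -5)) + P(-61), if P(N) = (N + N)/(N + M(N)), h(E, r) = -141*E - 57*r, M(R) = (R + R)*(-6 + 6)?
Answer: 18227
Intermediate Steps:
M(R) = 0 (M(R) = (2*R)*0 = 0)
P(N) = 2 (P(N) = (N + N)/(N + 0) = (2*N)/N = 2)
h(-124, o(-3, -5)) + P(-61) = (-141*(-124) - 57*(-13)) + 2 = (17484 + 741) + 2 = 18225 + 2 = 18227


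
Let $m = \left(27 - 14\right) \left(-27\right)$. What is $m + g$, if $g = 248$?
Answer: $-103$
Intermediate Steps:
$m = -351$ ($m = 13 \left(-27\right) = -351$)
$m + g = -351 + 248 = -103$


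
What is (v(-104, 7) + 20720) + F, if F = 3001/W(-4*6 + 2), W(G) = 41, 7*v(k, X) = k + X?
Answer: 5963670/287 ≈ 20779.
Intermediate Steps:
v(k, X) = X/7 + k/7 (v(k, X) = (k + X)/7 = (X + k)/7 = X/7 + k/7)
F = 3001/41 ≈ 73.195
(v(-104, 7) + 20720) + F = (((⅐)*7 + (⅐)*(-104)) + 20720) + 3001/41 = ((1 - 104/7) + 20720) + 3001/41 = (-97/7 + 20720) + 3001/41 = 144943/7 + 3001/41 = 5963670/287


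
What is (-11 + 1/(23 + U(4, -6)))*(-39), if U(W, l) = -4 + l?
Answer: 426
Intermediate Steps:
(-11 + 1/(23 + U(4, -6)))*(-39) = (-11 + 1/(23 + (-4 - 6)))*(-39) = (-11 + 1/(23 - 10))*(-39) = (-11 + 1/13)*(-39) = -142/13*(-39) = 426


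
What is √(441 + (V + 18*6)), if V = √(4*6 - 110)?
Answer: √(549 + I*√86) ≈ 23.432 + 0.1979*I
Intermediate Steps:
V = I*√86 (V = √(24 - 110) = √(-86) = I*√86 ≈ 9.2736*I)
√(441 + (V + 18*6)) = √(441 + (I*√86 + 18*6)) = √(441 + (I*√86 + 108)) = √(441 + (108 + I*√86)) = √(549 + I*√86)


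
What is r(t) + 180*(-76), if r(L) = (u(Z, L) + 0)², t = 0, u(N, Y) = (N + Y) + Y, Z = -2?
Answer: -13676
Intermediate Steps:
u(N, Y) = N + 2*Y
r(L) = (-2 + 2*L)² (r(L) = ((-2 + 2*L) + 0)² = (-2 + 2*L)²)
r(t) + 180*(-76) = 4*(-1 + 0)² + 180*(-76) = 4*(-1)² - 13680 = 4*1 - 13680 = 4 - 13680 = -13676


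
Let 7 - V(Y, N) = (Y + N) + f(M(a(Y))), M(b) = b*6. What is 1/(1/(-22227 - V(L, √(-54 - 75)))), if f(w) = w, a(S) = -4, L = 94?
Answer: -22164 + I*√129 ≈ -22164.0 + 11.358*I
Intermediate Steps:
M(b) = 6*b
V(Y, N) = 31 - N - Y (V(Y, N) = 7 - ((Y + N) + 6*(-4)) = 7 - ((N + Y) - 24) = 7 - (-24 + N + Y) = 7 + (24 - N - Y) = 31 - N - Y)
1/(1/(-22227 - V(L, √(-54 - 75)))) = 1/(1/(-22227 - (31 - √(-54 - 75) - 1*94))) = 1/(1/(-22227 - (31 - √(-129) - 94))) = 1/(1/(-22227 - (31 - I*√129 - 94))) = 1/(1/(-22227 - (-63 - I*√129))) = 1/(1/(-22227 + (63 + I*√129))) = 1/(1/(-22164 + I*√129)) = -22164 + I*√129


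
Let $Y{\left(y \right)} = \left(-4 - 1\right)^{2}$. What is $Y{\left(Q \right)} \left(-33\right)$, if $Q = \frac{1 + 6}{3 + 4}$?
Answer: $-825$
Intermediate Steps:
$Q = 1$ ($Q = \frac{7}{7} = 7 \cdot \frac{1}{7} = 1$)
$Y{\left(y \right)} = 25$ ($Y{\left(y \right)} = \left(-5\right)^{2} = 25$)
$Y{\left(Q \right)} \left(-33\right) = 25 \left(-33\right) = -825$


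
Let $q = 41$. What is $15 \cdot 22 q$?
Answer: $13530$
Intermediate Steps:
$15 \cdot 22 q = 15 \cdot 22 \cdot 41 = 330 \cdot 41 = 13530$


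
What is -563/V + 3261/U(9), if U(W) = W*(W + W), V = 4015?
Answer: 4333903/216810 ≈ 19.989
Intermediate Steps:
U(W) = 2*W² (U(W) = W*(2*W) = 2*W²)
-563/V + 3261/U(9) = -563/4015 + 3261/((2*9²)) = -563*1/4015 + 3261/((2*81)) = -563/4015 + 3261/162 = -563/4015 + 3261*(1/162) = -563/4015 + 1087/54 = 4333903/216810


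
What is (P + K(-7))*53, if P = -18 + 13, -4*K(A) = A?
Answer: -689/4 ≈ -172.25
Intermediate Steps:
K(A) = -A/4
P = -5
(P + K(-7))*53 = (-5 - ¼*(-7))*53 = (-5 + 7/4)*53 = -13/4*53 = -689/4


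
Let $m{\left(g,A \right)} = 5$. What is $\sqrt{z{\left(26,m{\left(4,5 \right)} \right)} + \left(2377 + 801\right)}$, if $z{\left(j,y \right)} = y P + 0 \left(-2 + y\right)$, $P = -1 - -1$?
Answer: $\sqrt{3178} \approx 56.374$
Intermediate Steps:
$P = 0$ ($P = -1 + 1 = 0$)
$z{\left(j,y \right)} = 0$ ($z{\left(j,y \right)} = y 0 + 0 \left(-2 + y\right) = 0 + 0 = 0$)
$\sqrt{z{\left(26,m{\left(4,5 \right)} \right)} + \left(2377 + 801\right)} = \sqrt{0 + \left(2377 + 801\right)} = \sqrt{0 + 3178} = \sqrt{3178}$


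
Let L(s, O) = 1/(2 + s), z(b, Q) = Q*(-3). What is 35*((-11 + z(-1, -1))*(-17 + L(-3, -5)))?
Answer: 5040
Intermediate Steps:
z(b, Q) = -3*Q
35*((-11 + z(-1, -1))*(-17 + L(-3, -5))) = 35*((-11 - 3*(-1))*(-17 + 1/(2 - 3))) = 35*((-11 + 3)*(-17 + 1/(-1))) = 35*(-8*(-17 - 1)) = 35*(-8*(-18)) = 35*144 = 5040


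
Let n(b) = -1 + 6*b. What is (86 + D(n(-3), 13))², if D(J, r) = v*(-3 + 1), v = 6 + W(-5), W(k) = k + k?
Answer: 8836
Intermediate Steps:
W(k) = 2*k
v = -4 (v = 6 + 2*(-5) = 6 - 10 = -4)
D(J, r) = 8 (D(J, r) = -4*(-3 + 1) = -4*(-2) = 8)
(86 + D(n(-3), 13))² = (86 + 8)² = 94² = 8836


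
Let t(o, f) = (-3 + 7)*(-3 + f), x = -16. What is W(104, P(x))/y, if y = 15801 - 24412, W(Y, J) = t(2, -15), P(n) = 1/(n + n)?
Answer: 72/8611 ≈ 0.0083614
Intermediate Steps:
P(n) = 1/(2*n)
t(o, f) = -12 + 4*f (t(o, f) = 4*(-3 + f) = -12 + 4*f)
W(Y, J) = -72 (W(Y, J) = -12 + 4*(-15) = -12 - 60 = -72)
y = -8611
W(104, P(x))/y = -72/(-8611) = -72*(-1/8611) = 72/8611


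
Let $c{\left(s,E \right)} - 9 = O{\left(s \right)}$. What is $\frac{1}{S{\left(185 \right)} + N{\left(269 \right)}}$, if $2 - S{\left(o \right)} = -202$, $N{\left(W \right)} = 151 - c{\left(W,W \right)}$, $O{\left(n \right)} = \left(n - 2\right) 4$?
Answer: $- \frac{1}{722} \approx -0.001385$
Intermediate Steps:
$O{\left(n \right)} = -8 + 4 n$ ($O{\left(n \right)} = \left(-2 + n\right) 4 = -8 + 4 n$)
$c{\left(s,E \right)} = 1 + 4 s$ ($c{\left(s,E \right)} = 9 + \left(-8 + 4 s\right) = 1 + 4 s$)
$N{\left(W \right)} = 150 - 4 W$ ($N{\left(W \right)} = 151 - \left(1 + 4 W\right) = 150 - 4 W$)
$S{\left(o \right)} = 204$ ($S{\left(o \right)} = 2 - -202 = 2 + 202 = 204$)
$\frac{1}{S{\left(185 \right)} + N{\left(269 \right)}} = \frac{1}{204 + \left(150 - 1076\right)} = \frac{1}{204 - 926} = \frac{1}{-722} = - \frac{1}{722}$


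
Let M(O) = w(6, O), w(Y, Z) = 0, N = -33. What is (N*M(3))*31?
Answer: 0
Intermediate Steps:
M(O) = 0
(N*M(3))*31 = -33*0*31 = 0*31 = 0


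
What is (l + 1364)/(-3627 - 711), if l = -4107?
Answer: 2743/4338 ≈ 0.63232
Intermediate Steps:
(l + 1364)/(-3627 - 711) = (-4107 + 1364)/(-3627 - 711) = -2743/(-4338) = -2743*(-1/4338) = 2743/4338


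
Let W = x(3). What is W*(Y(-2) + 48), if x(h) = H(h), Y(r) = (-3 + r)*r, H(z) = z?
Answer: 174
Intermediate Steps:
Y(r) = r*(-3 + r)
x(h) = h
W = 3
W*(Y(-2) + 48) = 3*(-2*(-3 - 2) + 48) = 3*(-2*(-5) + 48) = 3*(10 + 48) = 3*58 = 174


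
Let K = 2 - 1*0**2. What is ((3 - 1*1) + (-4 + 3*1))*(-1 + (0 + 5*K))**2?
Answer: 81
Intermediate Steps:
K = 2 (K = 2 - 1*0 = 2 + 0 = 2)
((3 - 1*1) + (-4 + 3*1))*(-1 + (0 + 5*K))**2 = ((3 - 1*1) + (-4 + 3*1))*(-1 + (0 + 5*2))**2 = ((3 - 1) + (-4 + 3))*(-1 + (0 + 10))**2 = (2 - 1)*(-1 + 10)**2 = 1*9**2 = 1*81 = 81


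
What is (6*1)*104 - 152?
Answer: 472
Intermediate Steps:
(6*1)*104 - 152 = 6*104 - 152 = 624 - 152 = 472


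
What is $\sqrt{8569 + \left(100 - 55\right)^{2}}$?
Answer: $\sqrt{10594} \approx 102.93$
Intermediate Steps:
$\sqrt{8569 + \left(100 - 55\right)^{2}} = \sqrt{8569 + 45^{2}} = \sqrt{8569 + 2025} = \sqrt{10594}$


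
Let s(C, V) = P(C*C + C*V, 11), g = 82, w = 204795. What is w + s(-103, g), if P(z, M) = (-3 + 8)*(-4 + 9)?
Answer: 204820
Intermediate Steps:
P(z, M) = 25 (P(z, M) = 5*5 = 25)
s(C, V) = 25
w + s(-103, g) = 204795 + 25 = 204820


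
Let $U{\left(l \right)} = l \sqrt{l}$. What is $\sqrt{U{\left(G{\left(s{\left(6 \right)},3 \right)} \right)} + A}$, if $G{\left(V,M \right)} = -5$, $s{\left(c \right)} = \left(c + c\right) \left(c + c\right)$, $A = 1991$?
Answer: $\sqrt{1991 - 5 i \sqrt{5}} \approx 44.621 - 0.1253 i$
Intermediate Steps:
$s{\left(c \right)} = 4 c^{2}$ ($s{\left(c \right)} = 2 c 2 c = 4 c^{2}$)
$U{\left(l \right)} = l^{\frac{3}{2}}$
$\sqrt{U{\left(G{\left(s{\left(6 \right)},3 \right)} \right)} + A} = \sqrt{\left(-5\right)^{\frac{3}{2}} + 1991} = \sqrt{- 5 i \sqrt{5} + 1991} = \sqrt{1991 - 5 i \sqrt{5}}$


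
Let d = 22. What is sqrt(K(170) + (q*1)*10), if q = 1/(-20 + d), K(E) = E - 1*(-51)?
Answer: sqrt(226) ≈ 15.033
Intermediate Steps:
K(E) = 51 + E (K(E) = E + 51 = 51 + E)
q = 1/2 (q = 1/(-20 + 22) = 1/2 ≈ 0.50000)
sqrt(K(170) + (q*1)*10) = sqrt((51 + 170) + ((1/2)*1)*10) = sqrt(221 + (1/2)*10) = sqrt(221 + 5) = sqrt(226)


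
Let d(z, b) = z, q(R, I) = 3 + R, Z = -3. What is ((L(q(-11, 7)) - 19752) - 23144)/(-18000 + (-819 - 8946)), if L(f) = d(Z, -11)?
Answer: 42899/27765 ≈ 1.5451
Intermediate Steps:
L(f) = -3
((L(q(-11, 7)) - 19752) - 23144)/(-18000 + (-819 - 8946)) = ((-3 - 19752) - 23144)/(-18000 + (-819 - 8946)) = (-19755 - 23144)/(-18000 - 9765) = -42899/(-27765) = -42899*(-1/27765) = 42899/27765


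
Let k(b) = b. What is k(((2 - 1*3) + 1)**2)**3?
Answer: 0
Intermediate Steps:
k(((2 - 1*3) + 1)**2)**3 = (((2 - 1*3) + 1)**2)**3 = (((2 - 3) + 1)**2)**3 = ((-1 + 1)**2)**3 = (0**2)**3 = 0**3 = 0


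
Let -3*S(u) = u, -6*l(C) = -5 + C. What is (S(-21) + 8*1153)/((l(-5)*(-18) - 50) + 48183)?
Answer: 9231/48103 ≈ 0.19190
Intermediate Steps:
l(C) = 5/6 - C/6 (l(C) = -(-5 + C)/6 = 5/6 - C/6)
S(u) = -u/3
(S(-21) + 8*1153)/((l(-5)*(-18) - 50) + 48183) = (-1/3*(-21) + 8*1153)/(((5/6 - 1/6*(-5))*(-18) - 50) + 48183) = (7 + 9224)/(((5/6 + 5/6)*(-18) - 50) + 48183) = 9231/(((5/3)*(-18) - 50) + 48183) = 9231/((-30 - 50) + 48183) = 9231/(-80 + 48183) = 9231/48103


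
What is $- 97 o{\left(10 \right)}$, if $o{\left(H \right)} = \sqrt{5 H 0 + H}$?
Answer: $- 97 \sqrt{10} \approx -306.74$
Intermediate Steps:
$o{\left(H \right)} = \sqrt{H}$ ($o{\left(H \right)} = \sqrt{0 + H} = \sqrt{H}$)
$- 97 o{\left(10 \right)} = - 97 \sqrt{10}$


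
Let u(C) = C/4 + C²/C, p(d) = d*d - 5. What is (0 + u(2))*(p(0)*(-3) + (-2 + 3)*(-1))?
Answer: 35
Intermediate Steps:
p(d) = -5 + d² (p(d) = d² - 5 = -5 + d²)
u(C) = 5*C/4 (u(C) = C*(¼) + C = C/4 + C = 5*C/4)
(0 + u(2))*(p(0)*(-3) + (-2 + 3)*(-1)) = (0 + (5/4)*2)*((-5 + 0²)*(-3) + (-2 + 3)*(-1)) = (0 + 5/2)*((-5 + 0)*(-3) + 1*(-1)) = 5*(-5*(-3) - 1)/2 = 5*(15 - 1)/2 = (5/2)*14 = 35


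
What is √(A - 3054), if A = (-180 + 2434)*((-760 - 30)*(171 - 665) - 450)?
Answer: √878628686 ≈ 29642.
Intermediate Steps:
A = 878631740 (A = 2254*(-790*(-494) - 450) = 2254*(390260 - 450) = 2254*389810 = 878631740)
√(A - 3054) = √(878631740 - 3054) = √878628686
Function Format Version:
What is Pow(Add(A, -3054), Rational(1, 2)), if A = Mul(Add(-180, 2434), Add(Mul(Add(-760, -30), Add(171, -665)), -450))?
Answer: Pow(878628686, Rational(1, 2)) ≈ 29642.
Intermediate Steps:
A = 878631740 (A = Mul(2254, Add(Mul(-790, -494), -450)) = Mul(2254, Add(390260, -450)) = Mul(2254, 389810) = 878631740)
Pow(Add(A, -3054), Rational(1, 2)) = Pow(Add(878631740, -3054), Rational(1, 2)) = Pow(878628686, Rational(1, 2))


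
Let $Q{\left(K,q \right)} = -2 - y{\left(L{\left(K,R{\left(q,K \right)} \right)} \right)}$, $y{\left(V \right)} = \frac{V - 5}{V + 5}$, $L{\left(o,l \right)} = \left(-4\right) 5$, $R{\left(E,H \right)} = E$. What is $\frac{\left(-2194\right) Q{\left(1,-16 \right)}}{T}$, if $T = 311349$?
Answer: $\frac{24134}{934047} \approx 0.025838$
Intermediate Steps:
$L{\left(o,l \right)} = -20$
$y{\left(V \right)} = \frac{-5 + V}{5 + V}$
$Q{\left(K,q \right)} = - \frac{11}{3}$ ($Q{\left(K,q \right)} = -2 - \frac{-5 - 20}{5 - 20} = -2 - \frac{1}{-15} \left(-25\right) = -2 - \left(- \frac{1}{15}\right) \left(-25\right) = -2 - \frac{5}{3} = - \frac{11}{3}$)
$\frac{\left(-2194\right) Q{\left(1,-16 \right)}}{T} = \frac{\left(-2194\right) \left(- \frac{11}{3}\right)}{311349} = \frac{24134}{3} \cdot \frac{1}{311349} = \frac{24134}{934047}$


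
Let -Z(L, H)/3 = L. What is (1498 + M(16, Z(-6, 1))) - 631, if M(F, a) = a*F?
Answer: 1155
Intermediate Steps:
Z(L, H) = -3*L
M(F, a) = F*a
(1498 + M(16, Z(-6, 1))) - 631 = (1498 + 16*(-3*(-6))) - 631 = (1498 + 16*18) - 631 = (1498 + 288) - 631 = 1786 - 631 = 1155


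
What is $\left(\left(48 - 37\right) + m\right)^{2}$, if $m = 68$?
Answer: $6241$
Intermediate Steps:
$\left(\left(48 - 37\right) + m\right)^{2} = \left(\left(48 - 37\right) + 68\right)^{2} = \left(11 + 68\right)^{2} = 79^{2} = 6241$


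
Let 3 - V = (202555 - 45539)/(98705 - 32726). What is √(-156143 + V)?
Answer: 2*I*√18881206903789/21993 ≈ 395.15*I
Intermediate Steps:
V = 40921/65979 (V = 3 - (202555 - 45539)/(98705 - 32726) = 3 - 157016/65979 = 40921/65979 ≈ 0.62021)
√(-156143 + V) = √(-156143 + 40921/65979) = √(-10302118076/65979) = 2*I*√18881206903789/21993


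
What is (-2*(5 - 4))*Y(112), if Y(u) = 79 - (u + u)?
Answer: 290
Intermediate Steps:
Y(u) = 79 - 2*u
(-2*(5 - 4))*Y(112) = (-2*(5 - 4))*(79 - 2*112) = (-2*1)*(79 - 224) = -2*(-145) = 290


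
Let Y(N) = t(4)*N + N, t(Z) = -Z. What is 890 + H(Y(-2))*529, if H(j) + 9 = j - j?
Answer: -3871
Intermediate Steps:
Y(N) = -3*N (Y(N) = (-1*4)*N + N = -4*N + N = -3*N)
H(j) = -9 (H(j) = -9 + (j - j) = -9 + 0 = -9)
890 + H(Y(-2))*529 = 890 - 9*529 = 890 - 4761 = -3871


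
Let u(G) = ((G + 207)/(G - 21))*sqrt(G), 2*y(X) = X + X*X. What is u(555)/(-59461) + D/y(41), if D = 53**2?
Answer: 2809/861 - 127*sqrt(555)/5292029 ≈ 3.2619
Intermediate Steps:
y(X) = X/2 + X**2/2 (y(X) = (X + X*X)/2 = (X + X**2)/2 = X/2 + X**2/2)
D = 2809
u(G) = sqrt(G)*(207 + G)/(-21 + G) (u(G) = ((207 + G)/(-21 + G))*sqrt(G) = sqrt(G)*(207 + G)/(-21 + G))
u(555)/(-59461) + D/y(41) = (sqrt(555)*(207 + 555)/(-21 + 555))/(-59461) + 2809/(((1/2)*41*(1 + 41))) = (sqrt(555)*762/534)*(-1/59461) + 2809/(((1/2)*41*42)) = (sqrt(555)*(1/534)*762)*(-1/59461) + 2809/861 = (127*sqrt(555)/89)*(-1/59461) + 2809*(1/861) = -127*sqrt(555)/5292029 + 2809/861 = 2809/861 - 127*sqrt(555)/5292029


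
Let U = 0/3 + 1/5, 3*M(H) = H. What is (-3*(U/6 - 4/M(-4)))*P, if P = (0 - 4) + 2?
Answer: 91/5 ≈ 18.200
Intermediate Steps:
M(H) = H/3
P = -2 (P = -4 + 2 = -2)
U = ⅕ (U = 0*(⅓) + 1*(⅕) = 0 + ⅕ = ⅕ ≈ 0.20000)
(-3*(U/6 - 4/M(-4)))*P = -3*((⅕)/6 - 4/((⅓)*(-4)))*(-2) = -3*((⅕)*(⅙) - 4/(-4/3))*(-2) = -3*(1/30 - 4*(-¾))*(-2) = -3*(1/30 + 3)*(-2) = -3*91/30*(-2) = -91/10*(-2) = 91/5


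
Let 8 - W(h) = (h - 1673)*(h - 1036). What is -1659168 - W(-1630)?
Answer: 7146622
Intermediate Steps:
W(h) = 8 - (-1673 + h)*(-1036 + h) (W(h) = 8 - (h - 1673)*(h - 1036) = 8 - (-1673 + h)*(-1036 + h))
-1659168 - W(-1630) = -1659168 - (-1733220 - 1*(-1630)² + 2709*(-1630)) = -1659168 - (-1733220 - 1*2656900 - 4415670) = -1659168 - (-1733220 - 2656900 - 4415670) = -1659168 - 1*(-8805790) = -1659168 + 8805790 = 7146622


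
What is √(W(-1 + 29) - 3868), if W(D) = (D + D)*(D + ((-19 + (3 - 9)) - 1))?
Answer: 2*I*√939 ≈ 61.286*I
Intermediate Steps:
W(D) = 2*D*(-26 + D) (W(D) = (2*D)*(D + ((-19 - 6) - 1)) = (2*D)*(D + (-25 - 1)) = (2*D)*(D - 26) = (2*D)*(-26 + D) = 2*D*(-26 + D))
√(W(-1 + 29) - 3868) = √(2*(-1 + 29)*(-26 + (-1 + 29)) - 3868) = √(2*28*(-26 + 28) - 3868) = √(2*28*2 - 3868) = √(112 - 3868) = √(-3756) = 2*I*√939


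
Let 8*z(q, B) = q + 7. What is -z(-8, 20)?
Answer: ⅛ ≈ 0.12500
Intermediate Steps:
z(q, B) = 7/8 + q/8 (z(q, B) = (q + 7)/8 = (7 + q)/8 = 7/8 + q/8)
-z(-8, 20) = -(7/8 + (⅛)*(-8)) = -(7/8 - 1) = -1*(-⅛) = ⅛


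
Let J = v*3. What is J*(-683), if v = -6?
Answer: 12294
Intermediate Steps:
J = -18 (J = -6*3 = -18)
J*(-683) = -18*(-683) = 12294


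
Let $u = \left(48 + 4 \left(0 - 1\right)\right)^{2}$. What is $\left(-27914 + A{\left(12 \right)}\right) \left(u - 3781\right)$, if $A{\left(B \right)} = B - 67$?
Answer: $51602805$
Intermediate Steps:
$A{\left(B \right)} = -67 + B$
$u = 1936$ ($u = \left(48 + 4 \left(-1\right)\right)^{2} = \left(48 - 4\right)^{2} = 44^{2} = 1936$)
$\left(-27914 + A{\left(12 \right)}\right) \left(u - 3781\right) = \left(-27914 + \left(-67 + 12\right)\right) \left(1936 - 3781\right) = \left(-27914 - 55\right) \left(-1845\right) = \left(-27969\right) \left(-1845\right) = 51602805$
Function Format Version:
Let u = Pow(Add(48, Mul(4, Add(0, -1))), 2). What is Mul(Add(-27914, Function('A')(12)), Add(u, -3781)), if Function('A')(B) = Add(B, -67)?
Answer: 51602805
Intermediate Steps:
Function('A')(B) = Add(-67, B)
u = 1936 (u = Pow(Add(48, Mul(4, -1)), 2) = Pow(Add(48, -4), 2) = Pow(44, 2) = 1936)
Mul(Add(-27914, Function('A')(12)), Add(u, -3781)) = Mul(Add(-27914, Add(-67, 12)), Add(1936, -3781)) = Mul(Add(-27914, -55), -1845) = Mul(-27969, -1845) = 51602805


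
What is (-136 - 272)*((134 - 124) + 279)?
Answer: -117912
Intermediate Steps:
(-136 - 272)*((134 - 124) + 279) = -408*(10 + 279) = -408*289 = -117912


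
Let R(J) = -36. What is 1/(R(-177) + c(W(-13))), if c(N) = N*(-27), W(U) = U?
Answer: 1/315 ≈ 0.0031746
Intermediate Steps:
c(N) = -27*N
1/(R(-177) + c(W(-13))) = 1/(-36 - 27*(-13)) = 1/(-36 + 351) = 1/315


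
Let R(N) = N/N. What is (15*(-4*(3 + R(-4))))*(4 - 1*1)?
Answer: -720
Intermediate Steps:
R(N) = 1
(15*(-4*(3 + R(-4))))*(4 - 1*1) = (15*(-4*(3 + 1)))*(4 - 1*1) = (15*(-4*4))*(4 - 1) = (15*(-16))*3 = -240*3 = -720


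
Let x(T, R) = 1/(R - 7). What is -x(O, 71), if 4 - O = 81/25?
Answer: -1/64 ≈ -0.015625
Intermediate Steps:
O = 19/25 (O = 4 - 81/25 = 19/25 ≈ 0.76000)
x(T, R) = 1/(-7 + R)
-x(O, 71) = -1/(-7 + 71) = -1/64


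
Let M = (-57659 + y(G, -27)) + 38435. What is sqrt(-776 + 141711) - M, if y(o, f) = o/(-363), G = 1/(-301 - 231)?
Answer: 3712461983/193116 + sqrt(140935) ≈ 19599.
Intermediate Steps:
G = -1/532 (G = 1/(-532) = -1/532 ≈ -0.0018797)
y(o, f) = -o/363 (y(o, f) = o*(-1/363) = -o/363)
M = -3712461983/193116 (M = (-57659 - 1/363*(-1/532)) + 38435 = (-57659 + 1/193116) + 38435 = -11134875443/193116 + 38435 = -3712461983/193116 ≈ -19224.)
sqrt(-776 + 141711) - M = sqrt(-776 + 141711) - 1*(-3712461983/193116) = sqrt(140935) + 3712461983/193116 = 3712461983/193116 + sqrt(140935)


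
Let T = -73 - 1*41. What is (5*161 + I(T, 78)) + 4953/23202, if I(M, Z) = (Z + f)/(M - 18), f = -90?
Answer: 68510465/85074 ≈ 805.30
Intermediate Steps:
T = -114 (T = -73 - 41 = -114)
I(M, Z) = (-90 + Z)/(-18 + M) (I(M, Z) = (Z - 90)/(M - 18) = (-90 + Z)/(-18 + M))
(5*161 + I(T, 78)) + 4953/23202 = (5*161 + (-90 + 78)/(-18 - 114)) + 4953/23202 = (805 - 12/(-132)) + 4953*(1/23202) = (805 - 1/132*(-12)) + 1651/7734 = (805 + 1/11) + 1651/7734 = 8856/11 + 1651/7734 = 68510465/85074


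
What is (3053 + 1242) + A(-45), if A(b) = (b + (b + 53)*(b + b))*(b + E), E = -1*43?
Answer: 71615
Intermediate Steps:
E = -43
A(b) = (-43 + b)*(b + 2*b*(53 + b)) (A(b) = (b + (b + 53)*(b + b))*(b - 43) = (b + (53 + b)*(2*b))*(-43 + b) = (b + 2*b*(53 + b))*(-43 + b) = (-43 + b)*(b + 2*b*(53 + b)))
(3053 + 1242) + A(-45) = (3053 + 1242) - 45*(-4601 + 2*(-45)² + 21*(-45)) = 4295 - 45*(-4601 + 2*2025 - 945) = 4295 - 45*(-4601 + 4050 - 945) = 4295 - 45*(-1496) = 4295 + 67320 = 71615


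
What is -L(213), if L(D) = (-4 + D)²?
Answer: -43681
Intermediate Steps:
-L(213) = -(-4 + 213)² = -1*209² = -1*43681 = -43681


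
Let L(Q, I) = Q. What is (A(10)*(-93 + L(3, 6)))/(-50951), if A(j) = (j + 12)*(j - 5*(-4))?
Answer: 59400/50951 ≈ 1.1658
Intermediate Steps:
A(j) = (12 + j)*(20 + j) (A(j) = (12 + j)*(j + 20) = (12 + j)*(20 + j))
(A(10)*(-93 + L(3, 6)))/(-50951) = ((240 + 10² + 32*10)*(-93 + 3))/(-50951) = ((240 + 100 + 320)*(-90))*(-1/50951) = (660*(-90))*(-1/50951) = -59400*(-1/50951) = 59400/50951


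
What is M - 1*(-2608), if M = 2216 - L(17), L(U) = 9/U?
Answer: 81999/17 ≈ 4823.5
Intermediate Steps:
M = 37663/17 (M = 2216 - 9/17 = 37663/17 ≈ 2215.5)
M - 1*(-2608) = 37663/17 - 1*(-2608) = 37663/17 + 2608 = 81999/17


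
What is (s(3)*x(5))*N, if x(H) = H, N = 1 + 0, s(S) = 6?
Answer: 30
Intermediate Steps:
N = 1
(s(3)*x(5))*N = (6*5)*1 = 30*1 = 30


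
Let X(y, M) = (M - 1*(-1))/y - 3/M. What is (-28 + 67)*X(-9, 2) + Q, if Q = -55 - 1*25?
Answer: -303/2 ≈ -151.50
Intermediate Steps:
X(y, M) = -3/M + (1 + M)/y (X(y, M) = (M + 1)/y - 3/M = (1 + M)/y - 3/M = -3/M + (1 + M)/y)
Q = -80 (Q = -55 - 25 = -80)
(-28 + 67)*X(-9, 2) + Q = (-28 + 67)*(1/(-9) - 3/2 + 2/(-9)) - 80 = 39*(-⅑ - 3*½ + 2*(-⅑)) - 80 = 39*(-⅑ - 3/2 - 2/9) - 80 = 39*(-11/6) - 80 = -143/2 - 80 = -303/2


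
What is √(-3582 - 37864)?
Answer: I*√41446 ≈ 203.58*I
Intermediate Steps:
√(-3582 - 37864) = √(-41446) = I*√41446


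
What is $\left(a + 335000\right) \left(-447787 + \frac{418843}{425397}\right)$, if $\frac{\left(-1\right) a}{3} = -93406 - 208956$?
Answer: $- \frac{236601021741405256}{425397} \approx -5.5619 \cdot 10^{11}$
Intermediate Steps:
$a = 907086$ ($a = - 3 \left(-93406 - 208956\right) = \left(-3\right) \left(-302362\right) = 907086$)
$\left(a + 335000\right) \left(-447787 + \frac{418843}{425397}\right) = \left(907086 + 335000\right) \left(-447787 + \frac{418843}{425397}\right) = 1242086 \left(-447787 + 418843 \cdot \frac{1}{425397}\right) = 1242086 \left(-447787 + \frac{418843}{425397}\right) = 1242086 \left(- \frac{190486827596}{425397}\right) = - \frac{236601021741405256}{425397}$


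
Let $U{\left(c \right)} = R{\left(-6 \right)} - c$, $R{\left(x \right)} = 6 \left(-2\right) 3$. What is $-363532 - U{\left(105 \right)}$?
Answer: $-363391$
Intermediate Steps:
$R{\left(x \right)} = -36$ ($R{\left(x \right)} = \left(-12\right) 3 = -36$)
$U{\left(c \right)} = -36 - c$
$-363532 - U{\left(105 \right)} = -363532 - \left(-36 - 105\right) = -363532 - -141 = -363532 + 141 = -363391$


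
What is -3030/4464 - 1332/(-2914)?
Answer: -7751/34968 ≈ -0.22166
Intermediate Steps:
-3030/4464 - 1332/(-2914) = -3030*1/4464 - 1332*(-1/2914) = -505/744 + 666/1457 = -7751/34968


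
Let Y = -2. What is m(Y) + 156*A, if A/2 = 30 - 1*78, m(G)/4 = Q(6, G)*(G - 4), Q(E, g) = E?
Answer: -15120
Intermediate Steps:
m(G) = -96 + 24*G (m(G) = 4*(6*(G - 4)) = 4*(6*(-4 + G)) = 4*(-24 + 6*G) = -96 + 24*G)
A = -96 (A = 2*(30 - 1*78) = 2*(30 - 78) = 2*(-48) = -96)
m(Y) + 156*A = (-96 + 24*(-2)) + 156*(-96) = (-96 - 48) - 14976 = -144 - 14976 = -15120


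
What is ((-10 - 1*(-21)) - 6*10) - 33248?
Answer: -33297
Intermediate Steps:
((-10 - 1*(-21)) - 6*10) - 33248 = ((-10 + 21) - 60) - 33248 = (11 - 60) - 33248 = -49 - 33248 = -33297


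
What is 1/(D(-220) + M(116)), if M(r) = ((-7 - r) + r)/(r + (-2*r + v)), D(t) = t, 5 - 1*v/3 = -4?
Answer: -89/19573 ≈ -0.0045471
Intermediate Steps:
v = 27 (v = 15 - 3*(-4) = 15 + 12 = 27)
M(r) = -7/(27 - r) (M(r) = ((-7 - r) + r)/(r + (-2*r + 27)) = -7/(r + (27 - 2*r)) = -7/(27 - r))
1/(D(-220) + M(116)) = 1/(-220 + 7/(-27 + 116)) = 1/(-220 + 7/89) = 1/(-19573/89) = -89/19573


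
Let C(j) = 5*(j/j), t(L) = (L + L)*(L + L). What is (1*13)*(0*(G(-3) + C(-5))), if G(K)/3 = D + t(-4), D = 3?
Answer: 0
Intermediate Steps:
t(L) = 4*L² (t(L) = (2*L)*(2*L) = 4*L²)
G(K) = 201 (G(K) = 3*(3 + 4*(-4)²) = 3*(3 + 4*16) = 3*(3 + 64) = 3*67 = 201)
C(j) = 5 (C(j) = 5*1 = 5)
(1*13)*(0*(G(-3) + C(-5))) = (1*13)*(0*(201 + 5)) = 13*(0*206) = 13*0 = 0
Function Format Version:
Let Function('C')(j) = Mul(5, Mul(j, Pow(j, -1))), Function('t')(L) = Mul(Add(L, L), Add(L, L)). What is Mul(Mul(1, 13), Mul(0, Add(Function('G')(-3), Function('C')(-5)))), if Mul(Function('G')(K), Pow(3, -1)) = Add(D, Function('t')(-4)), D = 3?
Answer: 0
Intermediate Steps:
Function('t')(L) = Mul(4, Pow(L, 2)) (Function('t')(L) = Mul(Mul(2, L), Mul(2, L)) = Mul(4, Pow(L, 2)))
Function('G')(K) = 201 (Function('G')(K) = Mul(3, Add(3, Mul(4, Pow(-4, 2)))) = Mul(3, Add(3, Mul(4, 16))) = Mul(3, Add(3, 64)) = Mul(3, 67) = 201)
Function('C')(j) = 5 (Function('C')(j) = Mul(5, 1) = 5)
Mul(Mul(1, 13), Mul(0, Add(Function('G')(-3), Function('C')(-5)))) = Mul(Mul(1, 13), Mul(0, Add(201, 5))) = Mul(13, Mul(0, 206)) = Mul(13, 0) = 0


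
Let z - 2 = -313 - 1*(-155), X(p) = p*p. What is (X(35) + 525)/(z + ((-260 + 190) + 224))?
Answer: -875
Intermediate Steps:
X(p) = p²
z = -156 (z = 2 + (-313 - 1*(-155)) = 2 + (-313 + 155) = 2 - 158 = -156)
(X(35) + 525)/(z + ((-260 + 190) + 224)) = (35² + 525)/(-156 + ((-260 + 190) + 224)) = (1225 + 525)/(-156 + (-70 + 224)) = 1750/(-156 + 154) = 1750/(-2) = 1750*(-½) = -875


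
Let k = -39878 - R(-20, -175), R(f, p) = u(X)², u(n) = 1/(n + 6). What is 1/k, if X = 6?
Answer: -144/5742433 ≈ -2.5076e-5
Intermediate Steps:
u(n) = 1/(6 + n)
R(f, p) = 1/144 (R(f, p) = (1/(6 + 6))² = (1/12)² = 1/144)
k = -5742433/144 (k = -39878 - 1*1/144 = -39878 - 1/144 = -5742433/144 ≈ -39878.)
1/k = 1/(-5742433/144) = -144/5742433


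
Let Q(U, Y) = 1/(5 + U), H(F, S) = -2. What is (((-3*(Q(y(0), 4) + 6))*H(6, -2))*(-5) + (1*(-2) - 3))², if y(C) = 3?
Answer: 570025/16 ≈ 35627.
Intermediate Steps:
(((-3*(Q(y(0), 4) + 6))*H(6, -2))*(-5) + (1*(-2) - 3))² = ((-3*(1/(5 + 3) + 6)*(-2))*(-5) + (1*(-2) - 3))² = ((-3*(1/8 + 6)*(-2))*(-5) + (-2 - 3))² = ((-3*(⅛ + 6)*(-2))*(-5) - 5)² = ((-3*49/8*(-2))*(-5) - 5)² = (-147/8*(-2)*(-5) - 5)² = ((147/4)*(-5) - 5)² = (-735/4 - 5)² = (-755/4)² = 570025/16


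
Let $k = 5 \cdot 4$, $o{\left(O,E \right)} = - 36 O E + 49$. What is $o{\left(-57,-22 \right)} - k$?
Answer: $-45115$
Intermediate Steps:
$o{\left(O,E \right)} = 49 - 36 E O$ ($o{\left(O,E \right)} = - 36 E O + 49 = 49 - 36 E O$)
$k = 20$
$o{\left(-57,-22 \right)} - k = \left(49 - \left(-792\right) \left(-57\right)\right) - 20 = \left(49 - 45144\right) - 20 = -45095 - 20 = -45115$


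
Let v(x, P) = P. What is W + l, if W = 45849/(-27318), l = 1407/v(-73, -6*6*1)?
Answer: -76795/1884 ≈ -40.762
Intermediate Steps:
l = -469/12 (l = 1407/((-6*6*1)) = 1407/((-36*1)) = 1407/(-36) = 1407*(-1/36) = -469/12 ≈ -39.083)
W = -527/314 (W = 45849*(-1/27318) = -527/314 ≈ -1.6783)
W + l = -527/314 - 469/12 = -76795/1884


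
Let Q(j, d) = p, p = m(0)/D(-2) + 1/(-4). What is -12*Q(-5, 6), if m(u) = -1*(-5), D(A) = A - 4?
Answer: 13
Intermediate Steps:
D(A) = -4 + A
m(u) = 5
p = -13/12 (p = 5/(-4 - 2) + 1/(-4) = 5/(-6) + 1*(-¼) = 5*(-⅙) - ¼ = -⅚ - ¼ = -13/12 ≈ -1.0833)
Q(j, d) = -13/12
-12*Q(-5, 6) = -12*(-13/12) = 13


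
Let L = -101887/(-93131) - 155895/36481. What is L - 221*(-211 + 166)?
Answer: 33777455231797/3397512011 ≈ 9941.8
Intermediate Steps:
L = -10801717598/3397512011 (L = -101887*(-1/93131) - 155895*1/36481 = 101887/93131 - 155895/36481 = -10801717598/3397512011 ≈ -3.1793)
L - 221*(-211 + 166) = -10801717598/3397512011 - 221*(-211 + 166) = -10801717598/3397512011 - 221*(-45) = -10801717598/3397512011 - 1*(-9945) = -10801717598/3397512011 + 9945 = 33777455231797/3397512011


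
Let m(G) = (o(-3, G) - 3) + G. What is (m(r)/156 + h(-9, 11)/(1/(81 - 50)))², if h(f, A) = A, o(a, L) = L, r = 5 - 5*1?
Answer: 314388361/2704 ≈ 1.1627e+5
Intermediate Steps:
r = 0 (r = 5 - 5 = 0)
m(G) = -3 + 2*G (m(G) = (G - 3) + G = (-3 + G) + G = -3 + 2*G)
(m(r)/156 + h(-9, 11)/(1/(81 - 50)))² = ((-3 + 2*0)/156 + 11/(1/(81 - 50)))² = ((-3 + 0)*(1/156) + 11/(1/31))² = (-3*1/156 + 11/(1/31))² = (-1/52 + 11*31)² = (-1/52 + 341)² = (17731/52)² = 314388361/2704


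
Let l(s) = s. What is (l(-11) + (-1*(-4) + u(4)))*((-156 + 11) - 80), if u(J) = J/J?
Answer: 1350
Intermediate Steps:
u(J) = 1
(l(-11) + (-1*(-4) + u(4)))*((-156 + 11) - 80) = (-11 + (-1*(-4) + 1))*((-156 + 11) - 80) = (-11 + (4 + 1))*(-145 - 80) = (-11 + 5)*(-225) = -6*(-225) = 1350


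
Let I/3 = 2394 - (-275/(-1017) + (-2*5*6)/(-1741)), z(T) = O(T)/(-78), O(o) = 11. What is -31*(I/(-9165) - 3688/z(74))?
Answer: -48235316794341397/59500912185 ≈ -8.1067e+5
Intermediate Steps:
z(T) = -11/78 (z(T) = 11/(-78) = 11*(-1/78) = -11/78)
I = 4238269423/590199 (I = 3*(2394 - (-275/(-1017) + (-2*5*6)/(-1741))) = 3*(2394 - (-275*(-1/1017) - 10*6*(-1/1741))) = 3*(2394 - (275/1017 - 60*(-1/1741))) = 3*(2394 - (275/1017 + 60/1741)) = 3*(2394 - 1*539795/1770597) = 3*(2394 - 539795/1770597) = 3*(4238269423/1770597) = 4238269423/590199 ≈ 7181.1)
-31*(I/(-9165) - 3688/z(74)) = -31*((4238269423/590199)/(-9165) - 3688/(-11/78)) = -31*((4238269423/590199)*(-1/9165) - 3688*(-78/11)) = -31*(-4238269423/5409173835 + 287664/11) = -31*1555977961107787/59500912185 = -48235316794341397/59500912185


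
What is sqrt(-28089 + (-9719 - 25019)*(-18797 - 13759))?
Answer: sqrt(1130902239) ≈ 33629.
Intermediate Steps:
sqrt(-28089 + (-9719 - 25019)*(-18797 - 13759)) = sqrt(-28089 - 34738*(-32556)) = sqrt(-28089 + 1130930328) = sqrt(1130902239)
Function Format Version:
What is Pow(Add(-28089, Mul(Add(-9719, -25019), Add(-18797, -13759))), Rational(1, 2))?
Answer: Pow(1130902239, Rational(1, 2)) ≈ 33629.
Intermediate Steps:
Pow(Add(-28089, Mul(Add(-9719, -25019), Add(-18797, -13759))), Rational(1, 2)) = Pow(Add(-28089, Mul(-34738, -32556)), Rational(1, 2)) = Pow(Add(-28089, 1130930328), Rational(1, 2)) = Pow(1130902239, Rational(1, 2))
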